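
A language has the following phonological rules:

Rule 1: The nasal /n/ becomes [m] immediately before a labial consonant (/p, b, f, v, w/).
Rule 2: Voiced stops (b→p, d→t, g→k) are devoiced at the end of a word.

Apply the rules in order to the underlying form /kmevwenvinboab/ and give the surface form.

kmevwemvimboap

Rule 1 (nasal place assimilation): /n/ precedes the labial consonant /v/, so it assimilates in place to [m]. /n/ precedes the labial consonant /b/, so it assimilates in place to [m]. /kmevwenvinboab/ → kmevwemvimboab.
Rule 2 (final devoicing): /b/ is a voiced stop in word-final position, so it devoices to [p]. /kmevwemvimboab/ → kmevwemvimboap.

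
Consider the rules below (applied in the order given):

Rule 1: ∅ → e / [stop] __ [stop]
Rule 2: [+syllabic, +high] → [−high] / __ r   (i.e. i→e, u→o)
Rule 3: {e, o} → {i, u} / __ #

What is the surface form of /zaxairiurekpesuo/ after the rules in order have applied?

Rule 1 (stop-cluster e-epenthesis): /k/ and /p/ form a stop–stop cluster, so [e] is inserted between them. /zaxairiurekpesuo/ → zaxairiurekepesuo.
Rule 2 (pre-rhotic lowering): /i/ is a high vowel immediately before /r/, so it lowers to [e]. /u/ is a high vowel immediately before /r/, so it lowers to [o]. /zaxairiurekepesuo/ → zaxaeriorekepesuo.
Rule 3 (final vowel raising): /o/ is a mid vowel in word-final position, so it raises to [u]. /zaxaeriorekepesuo/ → zaxaeriorekepesuu.

zaxaeriorekepesuu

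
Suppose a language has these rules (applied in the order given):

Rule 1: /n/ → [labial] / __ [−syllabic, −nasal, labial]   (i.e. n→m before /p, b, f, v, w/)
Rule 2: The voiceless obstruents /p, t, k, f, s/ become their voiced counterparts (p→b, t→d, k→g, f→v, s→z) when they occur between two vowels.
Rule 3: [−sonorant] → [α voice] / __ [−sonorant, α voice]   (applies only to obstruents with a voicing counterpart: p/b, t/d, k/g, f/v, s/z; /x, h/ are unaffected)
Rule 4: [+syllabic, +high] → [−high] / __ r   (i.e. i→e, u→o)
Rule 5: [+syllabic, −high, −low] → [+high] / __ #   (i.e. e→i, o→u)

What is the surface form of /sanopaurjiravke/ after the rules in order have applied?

sanobaorjerafki

Rule 1 (nasal place assimilation): no segment meets the environment; /sanopaurjiravke/ is unchanged.
Rule 2 (intervocalic voicing): /p/ is a voiceless obstruent between vowels /o/ and /a/, so it voices to [b]. /sanopaurjiravke/ → sanobaurjiravke.
Rule 3 (regressive voicing assimilation): /v/ precedes the voiceless obstruent /k/, so it devoices to [f] by assimilation. /sanobaurjiravke/ → sanobaurjirafke.
Rule 4 (pre-rhotic lowering): /u/ is a high vowel immediately before /r/, so it lowers to [o]. /i/ is a high vowel immediately before /r/, so it lowers to [e]. /sanobaurjirafke/ → sanobaorjerafke.
Rule 5 (final vowel raising): /e/ is a mid vowel in word-final position, so it raises to [i]. /sanobaorjerafke/ → sanobaorjerafki.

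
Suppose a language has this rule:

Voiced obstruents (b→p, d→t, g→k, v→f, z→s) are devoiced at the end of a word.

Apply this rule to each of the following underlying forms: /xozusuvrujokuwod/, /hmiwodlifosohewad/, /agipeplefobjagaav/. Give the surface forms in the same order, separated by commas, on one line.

xozusuvrujokuwot, hmiwodlifosohewat, agipeplefobjagaaf

/xozusuvrujokuwod/: /d/ is a voiced obstruent in word-final position, so it devoices to [t]. → [xozusuvrujokuwot].
/hmiwodlifosohewad/: /d/ is a voiced obstruent in word-final position, so it devoices to [t]. → [hmiwodlifosohewat].
/agipeplefobjagaav/: /v/ is a voiced obstruent in word-final position, so it devoices to [f]. → [agipeplefobjagaaf].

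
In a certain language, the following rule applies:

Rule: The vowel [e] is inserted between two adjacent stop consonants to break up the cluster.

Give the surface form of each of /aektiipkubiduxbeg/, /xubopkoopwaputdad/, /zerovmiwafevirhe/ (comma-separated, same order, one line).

aeketiipekubiduxbeg, xubopekoopwaputedad, zerovmiwafevirhe

/aektiipkubiduxbeg/: /k/ and /t/ form a stop–stop cluster, so [e] is inserted between them. /p/ and /k/ form a stop–stop cluster, so [e] is inserted between them. → [aeketiipekubiduxbeg].
/xubopkoopwaputdad/: /p/ and /k/ form a stop–stop cluster, so [e] is inserted between them. /t/ and /d/ form a stop–stop cluster, so [e] is inserted between them. → [xubopekoopwaputedad].
/zerovmiwafevirhe/: the rule's environment is not met; surfaces unchanged as [zerovmiwafevirhe].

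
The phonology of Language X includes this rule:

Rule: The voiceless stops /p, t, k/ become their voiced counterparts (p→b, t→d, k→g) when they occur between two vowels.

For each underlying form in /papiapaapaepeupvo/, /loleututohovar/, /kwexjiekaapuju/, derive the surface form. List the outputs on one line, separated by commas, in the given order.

pabiabaabaebeupvo, loleududohovar, kwexjiegaabuju

/papiapaapaepeupvo/: /p/ is a voiceless stop between vowels /a/ and /i/, so it voices to [b]. /p/ is a voiceless stop between vowels /a/ and /a/, so it voices to [b]. /p/ is a voiceless stop between vowels /a/ and /a/, so it voices to [b]. /p/ is a voiceless stop between vowels /e/ and /e/, so it voices to [b]. → [pabiabaabaebeupvo].
/loleututohovar/: /t/ is a voiceless stop between vowels /u/ and /u/, so it voices to [d]. /t/ is a voiceless stop between vowels /u/ and /o/, so it voices to [d]. → [loleududohovar].
/kwexjiekaapuju/: /k/ is a voiceless stop between vowels /e/ and /a/, so it voices to [g]. /p/ is a voiceless stop between vowels /a/ and /u/, so it voices to [b]. → [kwexjiegaabuju].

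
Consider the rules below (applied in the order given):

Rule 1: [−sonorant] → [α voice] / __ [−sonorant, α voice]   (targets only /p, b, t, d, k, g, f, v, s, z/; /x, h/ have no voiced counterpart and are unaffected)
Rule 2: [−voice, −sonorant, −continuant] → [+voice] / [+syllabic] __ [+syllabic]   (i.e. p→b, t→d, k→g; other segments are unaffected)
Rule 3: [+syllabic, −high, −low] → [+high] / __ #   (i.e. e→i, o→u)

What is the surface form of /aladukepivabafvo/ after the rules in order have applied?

aladugebivabavvu

Rule 1 (regressive voicing assimilation): /f/ precedes the voiced obstruent /v/, so it voices to [v] by assimilation. /aladukepivabafvo/ → aladukepivabavvo.
Rule 2 (intervocalic voicing): /k/ is a voiceless stop between vowels /u/ and /e/, so it voices to [g]. /p/ is a voiceless stop between vowels /e/ and /i/, so it voices to [b]. /aladukepivabavvo/ → aladugebivabavvo.
Rule 3 (final vowel raising): /o/ is a mid vowel in word-final position, so it raises to [u]. /aladugebivabavvo/ → aladugebivabavvu.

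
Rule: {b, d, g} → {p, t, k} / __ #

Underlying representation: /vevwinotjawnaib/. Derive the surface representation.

/b/ is a voiced stop in word-final position, so it devoices to [p].
Surface form: [vevwinotjawnaip].

vevwinotjawnaip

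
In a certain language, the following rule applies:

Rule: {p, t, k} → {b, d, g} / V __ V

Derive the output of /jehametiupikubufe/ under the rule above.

/t/ is a voiceless stop between vowels /e/ and /i/, so it voices to [d].
/p/ is a voiceless stop between vowels /u/ and /i/, so it voices to [b].
/k/ is a voiceless stop between vowels /i/ and /u/, so it voices to [g].
Surface form: [jehamediubigubufe].

jehamediubigubufe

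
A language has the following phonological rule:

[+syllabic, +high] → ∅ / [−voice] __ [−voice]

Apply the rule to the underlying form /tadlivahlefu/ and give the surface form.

No segment of /tadlivahlefu/ meets the structural description of the rule, so the form surfaces unchanged.

tadlivahlefu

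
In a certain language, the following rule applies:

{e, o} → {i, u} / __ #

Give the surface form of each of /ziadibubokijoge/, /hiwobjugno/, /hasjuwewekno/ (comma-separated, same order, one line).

/ziadibubokijoge/: /e/ is a mid vowel in word-final position, so it raises to [i]. → [ziadibubokijogi].
/hiwobjugno/: /o/ is a mid vowel in word-final position, so it raises to [u]. → [hiwobjugnu].
/hasjuwewekno/: /o/ is a mid vowel in word-final position, so it raises to [u]. → [hasjuweweknu].

ziadibubokijogi, hiwobjugnu, hasjuweweknu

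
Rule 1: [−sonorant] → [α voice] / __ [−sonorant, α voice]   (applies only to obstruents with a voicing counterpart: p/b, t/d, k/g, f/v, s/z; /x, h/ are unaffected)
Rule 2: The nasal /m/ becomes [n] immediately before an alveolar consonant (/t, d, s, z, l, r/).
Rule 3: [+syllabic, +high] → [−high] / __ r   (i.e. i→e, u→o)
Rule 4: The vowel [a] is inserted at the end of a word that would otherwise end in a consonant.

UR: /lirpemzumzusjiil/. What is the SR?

lerpenzunzusjiila

Rule 1 (regressive voicing assimilation): no segment meets the environment; /lirpemzumzusjiil/ is unchanged.
Rule 2 (nasal place assimilation): /m/ precedes the alveolar consonant /z/, so it assimilates in place to [n]. /m/ precedes the alveolar consonant /z/, so it assimilates in place to [n]. /lirpemzumzusjiil/ → lirpenzunzusjiil.
Rule 3 (pre-rhotic lowering): /i/ is a high vowel immediately before /r/, so it lowers to [e]. /lirpenzunzusjiil/ → lerpenzunzusjiil.
Rule 4 (final a-epenthesis): the form ends in the consonant /l/, so [a] is inserted word-finally. /lerpenzunzusjiil/ → lerpenzunzusjiila.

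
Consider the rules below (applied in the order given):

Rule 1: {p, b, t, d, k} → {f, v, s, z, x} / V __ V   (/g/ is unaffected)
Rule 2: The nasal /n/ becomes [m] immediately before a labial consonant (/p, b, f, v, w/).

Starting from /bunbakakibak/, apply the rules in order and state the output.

bumbaxaxivak

Rule 1 (intervocalic spirantization): /k/ is a stop between vowels /a/ and /a/, so it spirantizes to the fricative [x]. /k/ is a stop between vowels /a/ and /i/, so it spirantizes to the fricative [x]. /b/ is a stop between vowels /i/ and /a/, so it spirantizes to the fricative [v]. /bunbakakibak/ → bunbaxaxivak.
Rule 2 (nasal place assimilation): /n/ precedes the labial consonant /b/, so it assimilates in place to [m]. /bunbaxaxivak/ → bumbaxaxivak.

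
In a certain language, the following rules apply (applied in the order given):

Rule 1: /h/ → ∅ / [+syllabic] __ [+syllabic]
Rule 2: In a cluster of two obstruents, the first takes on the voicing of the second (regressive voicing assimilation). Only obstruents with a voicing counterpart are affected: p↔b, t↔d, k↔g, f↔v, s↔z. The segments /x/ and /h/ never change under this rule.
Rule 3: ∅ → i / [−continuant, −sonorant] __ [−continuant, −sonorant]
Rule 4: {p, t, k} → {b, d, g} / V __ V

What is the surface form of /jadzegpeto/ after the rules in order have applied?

Rule 1 (intervocalic h-deletion): no segment meets the environment; /jadzegpeto/ is unchanged.
Rule 2 (regressive voicing assimilation): /g/ precedes the voiceless obstruent /p/, so it devoices to [k] by assimilation. /jadzegpeto/ → jadzekpeto.
Rule 3 (stop-cluster i-epenthesis): /k/ and /p/ form a stop–stop cluster, so [i] is inserted between them. /jadzekpeto/ → jadzekipeto.
Rule 4 (intervocalic voicing): /k/ is a voiceless stop between vowels /e/ and /i/, so it voices to [g]. /p/ is a voiceless stop between vowels /i/ and /e/, so it voices to [b]. /t/ is a voiceless stop between vowels /e/ and /o/, so it voices to [d]. /jadzekipeto/ → jadzegibedo.

jadzegibedo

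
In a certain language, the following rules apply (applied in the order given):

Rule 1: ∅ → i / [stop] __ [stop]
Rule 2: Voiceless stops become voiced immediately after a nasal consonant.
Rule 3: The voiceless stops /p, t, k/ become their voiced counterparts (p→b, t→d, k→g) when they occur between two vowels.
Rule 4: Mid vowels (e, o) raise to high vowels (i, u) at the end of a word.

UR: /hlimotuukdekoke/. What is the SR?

hlimoduugidegogi

Rule 1 (stop-cluster i-epenthesis): /k/ and /d/ form a stop–stop cluster, so [i] is inserted between them. /hlimotuukdekoke/ → hlimotuukidekoke.
Rule 2 (post-nasal voicing): no segment meets the environment; /hlimotuukidekoke/ is unchanged.
Rule 3 (intervocalic voicing): /t/ is a voiceless stop between vowels /o/ and /u/, so it voices to [d]. /k/ is a voiceless stop between vowels /u/ and /i/, so it voices to [g]. /k/ is a voiceless stop between vowels /e/ and /o/, so it voices to [g]. /k/ is a voiceless stop between vowels /o/ and /e/, so it voices to [g]. /hlimotuukidekoke/ → hlimoduugidegoge.
Rule 4 (final vowel raising): /e/ is a mid vowel in word-final position, so it raises to [i]. /hlimoduugidegoge/ → hlimoduugidegogi.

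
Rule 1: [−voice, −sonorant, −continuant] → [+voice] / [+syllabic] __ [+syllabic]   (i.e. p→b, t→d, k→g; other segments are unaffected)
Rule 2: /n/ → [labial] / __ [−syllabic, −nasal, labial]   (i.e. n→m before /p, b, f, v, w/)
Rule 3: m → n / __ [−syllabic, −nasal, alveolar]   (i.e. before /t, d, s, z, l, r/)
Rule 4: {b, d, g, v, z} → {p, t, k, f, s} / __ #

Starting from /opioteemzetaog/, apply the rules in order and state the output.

obiodeenzedaok

Rule 1 (intervocalic voicing): /p/ is a voiceless stop between vowels /o/ and /i/, so it voices to [b]. /t/ is a voiceless stop between vowels /o/ and /e/, so it voices to [d]. /t/ is a voiceless stop between vowels /e/ and /a/, so it voices to [d]. /opioteemzetaog/ → obiodeemzedaog.
Rule 2 (nasal place assimilation): no segment meets the environment; /obiodeemzedaog/ is unchanged.
Rule 3 (nasal place assimilation): /m/ precedes the alveolar consonant /z/, so it assimilates in place to [n]. /obiodeemzedaog/ → obiodeenzedaog.
Rule 4 (final devoicing): /g/ is a voiced obstruent in word-final position, so it devoices to [k]. /obiodeenzedaog/ → obiodeenzedaok.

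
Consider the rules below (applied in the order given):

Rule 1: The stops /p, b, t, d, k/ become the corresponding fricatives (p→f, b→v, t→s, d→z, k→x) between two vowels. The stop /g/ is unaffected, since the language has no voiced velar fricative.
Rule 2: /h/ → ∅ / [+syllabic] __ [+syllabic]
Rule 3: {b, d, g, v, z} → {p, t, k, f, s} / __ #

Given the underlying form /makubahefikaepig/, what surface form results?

maxuvaefixaefik

Rule 1 (intervocalic spirantization): /k/ is a stop between vowels /a/ and /u/, so it spirantizes to the fricative [x]. /b/ is a stop between vowels /u/ and /a/, so it spirantizes to the fricative [v]. /k/ is a stop between vowels /i/ and /a/, so it spirantizes to the fricative [x]. /p/ is a stop between vowels /e/ and /i/, so it spirantizes to the fricative [f]. /makubahefikaepig/ → maxuvahefixaefig.
Rule 2 (intervocalic h-deletion): /h/ occurs between vowels /a/ and /e/, so it deletes. /maxuvahefixaefig/ → maxuvaefixaefig.
Rule 3 (final devoicing): /g/ is a voiced obstruent in word-final position, so it devoices to [k]. /maxuvaefixaefig/ → maxuvaefixaefik.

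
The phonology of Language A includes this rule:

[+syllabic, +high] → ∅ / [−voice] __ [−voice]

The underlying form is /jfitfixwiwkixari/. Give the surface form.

jftfxwiwkxari

/i/ is a high vowel flanked by voiceless consonants /f/ and /t/, so it deletes.
/i/ is a high vowel flanked by voiceless consonants /f/ and /x/, so it deletes.
/i/ is a high vowel flanked by voiceless consonants /k/ and /x/, so it deletes.
Surface form: [jftfxwiwkxari].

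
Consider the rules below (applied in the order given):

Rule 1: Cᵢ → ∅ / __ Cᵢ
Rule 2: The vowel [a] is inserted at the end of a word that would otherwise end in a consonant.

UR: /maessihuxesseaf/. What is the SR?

maesihuxeseafa

Rule 1 (degemination): /ss/ is a geminate; the first /s/ deletes. /ss/ is a geminate; the first /s/ deletes. /maessihuxesseaf/ → maesihuxeseaf.
Rule 2 (final a-epenthesis): the form ends in the consonant /f/, so [a] is inserted word-finally. /maesihuxeseaf/ → maesihuxeseafa.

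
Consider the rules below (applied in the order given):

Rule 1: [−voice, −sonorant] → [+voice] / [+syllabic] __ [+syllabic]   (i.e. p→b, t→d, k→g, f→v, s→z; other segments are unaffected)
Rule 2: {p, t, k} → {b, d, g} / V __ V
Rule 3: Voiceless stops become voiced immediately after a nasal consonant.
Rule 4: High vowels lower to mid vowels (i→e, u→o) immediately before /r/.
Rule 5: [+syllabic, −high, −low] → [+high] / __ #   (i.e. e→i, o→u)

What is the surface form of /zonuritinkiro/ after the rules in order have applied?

Rule 1 (intervocalic voicing): /t/ is a voiceless obstruent between vowels /i/ and /i/, so it voices to [d]. /zonuritinkiro/ → zonuridinkiro.
Rule 2 (intervocalic voicing): no segment meets the environment; /zonuridinkiro/ is unchanged.
Rule 3 (post-nasal voicing): /k/ is a voiceless stop immediately after the nasal /n/, so it voices to [g]. /zonuridinkiro/ → zonuridingiro.
Rule 4 (pre-rhotic lowering): /u/ is a high vowel immediately before /r/, so it lowers to [o]. /i/ is a high vowel immediately before /r/, so it lowers to [e]. /zonuridingiro/ → zonoridingero.
Rule 5 (final vowel raising): /o/ is a mid vowel in word-final position, so it raises to [u]. /zonoridingero/ → zonoridingeru.

zonoridingeru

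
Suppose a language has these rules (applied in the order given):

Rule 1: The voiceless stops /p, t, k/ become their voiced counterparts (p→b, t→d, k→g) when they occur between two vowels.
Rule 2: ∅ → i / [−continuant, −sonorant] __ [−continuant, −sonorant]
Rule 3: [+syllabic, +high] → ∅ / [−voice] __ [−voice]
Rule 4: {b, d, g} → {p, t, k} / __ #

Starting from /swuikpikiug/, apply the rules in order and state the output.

swuikpigiuk

Rule 1 (intervocalic voicing): /k/ is a voiceless stop between vowels /i/ and /i/, so it voices to [g]. /swuikpikiug/ → swuikpigiug.
Rule 2 (stop-cluster i-epenthesis): /k/ and /p/ form a stop–stop cluster, so [i] is inserted between them. /swuikpigiug/ → swuikipigiug.
Rule 3 (high vowel syncope): /i/ is a high vowel flanked by voiceless consonants /k/ and /p/, so it deletes. /swuikipigiug/ → swuikpigiug.
Rule 4 (final devoicing): /g/ is a voiced stop in word-final position, so it devoices to [k]. /swuikpigiug/ → swuikpigiuk.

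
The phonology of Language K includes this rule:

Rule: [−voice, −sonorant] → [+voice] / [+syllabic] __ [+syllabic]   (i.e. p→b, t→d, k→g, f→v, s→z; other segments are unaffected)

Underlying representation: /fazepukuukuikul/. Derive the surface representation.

Scanning /fazepukuukuikul/: /f/ at position 1 is not in the conditioning environment; /p/ is a voiceless obstruent between vowels /e/ and /u/, so it voices to [b]; /k/ is a voiceless obstruent between vowels /u/ and /u/, so it voices to [g]; /k/ is a voiceless obstruent between vowels /u/ and /u/, so it voices to [g]; /k/ is a voiceless obstruent between vowels /i/ and /u/, so it voices to [g].
Result: [fazebuguuguigul].

fazebuguuguigul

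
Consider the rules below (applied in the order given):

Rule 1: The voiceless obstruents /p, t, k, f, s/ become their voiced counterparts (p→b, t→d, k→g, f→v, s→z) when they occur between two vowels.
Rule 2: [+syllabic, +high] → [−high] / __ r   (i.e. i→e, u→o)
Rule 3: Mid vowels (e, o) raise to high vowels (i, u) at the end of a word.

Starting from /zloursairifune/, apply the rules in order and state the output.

zloorsaerivuni

Rule 1 (intervocalic voicing): /f/ is a voiceless obstruent between vowels /i/ and /u/, so it voices to [v]. /zloursairifune/ → zloursairivune.
Rule 2 (pre-rhotic lowering): /u/ is a high vowel immediately before /r/, so it lowers to [o]. /i/ is a high vowel immediately before /r/, so it lowers to [e]. /zloursairivune/ → zloorsaerivune.
Rule 3 (final vowel raising): /e/ is a mid vowel in word-final position, so it raises to [i]. /zloorsaerivune/ → zloorsaerivuni.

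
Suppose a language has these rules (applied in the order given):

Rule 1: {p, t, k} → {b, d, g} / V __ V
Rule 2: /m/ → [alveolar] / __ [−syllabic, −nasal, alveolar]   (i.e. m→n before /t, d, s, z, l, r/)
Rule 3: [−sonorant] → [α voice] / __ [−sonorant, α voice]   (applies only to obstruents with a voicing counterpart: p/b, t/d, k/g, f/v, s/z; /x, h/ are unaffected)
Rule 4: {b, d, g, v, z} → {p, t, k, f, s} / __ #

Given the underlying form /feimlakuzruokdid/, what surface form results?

Rule 1 (intervocalic voicing): /k/ is a voiceless stop between vowels /a/ and /u/, so it voices to [g]. /feimlakuzruokdid/ → feimlaguzruokdid.
Rule 2 (nasal place assimilation): /m/ precedes the alveolar consonant /l/, so it assimilates in place to [n]. /feimlaguzruokdid/ → feinlaguzruokdid.
Rule 3 (regressive voicing assimilation): /k/ precedes the voiced obstruent /d/, so it voices to [g] by assimilation. /feinlaguzruokdid/ → feinlaguzruogdid.
Rule 4 (final devoicing): /d/ is a voiced obstruent in word-final position, so it devoices to [t]. /feinlaguzruogdid/ → feinlaguzruogdit.

feinlaguzruogdit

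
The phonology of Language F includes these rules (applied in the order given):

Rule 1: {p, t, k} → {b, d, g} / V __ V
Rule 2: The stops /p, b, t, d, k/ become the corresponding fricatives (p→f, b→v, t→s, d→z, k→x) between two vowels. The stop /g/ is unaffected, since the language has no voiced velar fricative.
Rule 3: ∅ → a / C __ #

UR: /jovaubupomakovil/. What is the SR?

Rule 1 (intervocalic voicing): /p/ is a voiceless stop between vowels /u/ and /o/, so it voices to [b]. /k/ is a voiceless stop between vowels /a/ and /o/, so it voices to [g]. /jovaubupomakovil/ → jovaububomagovil.
Rule 2 (intervocalic spirantization): /b/ is a stop between vowels /u/ and /u/, so it spirantizes to the fricative [v]. /b/ is a stop between vowels /u/ and /o/, so it spirantizes to the fricative [v]. /jovaububomagovil/ → jovauvuvomagovil.
Rule 3 (final a-epenthesis): the form ends in the consonant /l/, so [a] is inserted word-finally. /jovauvuvomagovil/ → jovauvuvomagovila.

jovauvuvomagovila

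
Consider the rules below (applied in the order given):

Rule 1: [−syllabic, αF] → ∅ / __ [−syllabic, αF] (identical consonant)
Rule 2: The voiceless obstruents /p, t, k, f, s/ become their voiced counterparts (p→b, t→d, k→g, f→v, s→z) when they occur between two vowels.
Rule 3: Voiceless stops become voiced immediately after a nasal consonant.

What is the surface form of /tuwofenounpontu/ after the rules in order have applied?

Rule 1 (degemination): no segment meets the environment; /tuwofenounpontu/ is unchanged.
Rule 2 (intervocalic voicing): /f/ is a voiceless obstruent between vowels /o/ and /e/, so it voices to [v]. /tuwofenounpontu/ → tuwovenounpontu.
Rule 3 (post-nasal voicing): /p/ is a voiceless stop immediately after the nasal /n/, so it voices to [b]. /t/ is a voiceless stop immediately after the nasal /n/, so it voices to [d]. /tuwovenounpontu/ → tuwovenounbondu.

tuwovenounbondu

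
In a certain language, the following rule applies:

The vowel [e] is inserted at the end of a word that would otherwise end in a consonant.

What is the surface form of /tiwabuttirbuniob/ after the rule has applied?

tiwabuttirbuniobe

the form ends in the consonant /b/, so [e] is inserted word-finally.
Surface form: [tiwabuttirbuniobe].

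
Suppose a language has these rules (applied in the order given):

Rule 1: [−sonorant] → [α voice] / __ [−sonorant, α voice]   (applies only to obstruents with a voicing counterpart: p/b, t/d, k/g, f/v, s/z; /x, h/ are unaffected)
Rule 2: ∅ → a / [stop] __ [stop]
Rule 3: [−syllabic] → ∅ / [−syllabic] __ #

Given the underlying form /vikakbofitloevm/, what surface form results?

Rule 1 (regressive voicing assimilation): /k/ precedes the voiced obstruent /b/, so it voices to [g] by assimilation. /vikakbofitloevm/ → vikagbofitloevm.
Rule 2 (stop-cluster a-epenthesis): /g/ and /b/ form a stop–stop cluster, so [a] is inserted between them. /vikagbofitloevm/ → vikagabofitloevm.
Rule 3 (final cluster simplification): /m/ is the second consonant of a word-final cluster /vm/, so it deletes. /vikagabofitloevm/ → vikagabofitloev.

vikagabofitloev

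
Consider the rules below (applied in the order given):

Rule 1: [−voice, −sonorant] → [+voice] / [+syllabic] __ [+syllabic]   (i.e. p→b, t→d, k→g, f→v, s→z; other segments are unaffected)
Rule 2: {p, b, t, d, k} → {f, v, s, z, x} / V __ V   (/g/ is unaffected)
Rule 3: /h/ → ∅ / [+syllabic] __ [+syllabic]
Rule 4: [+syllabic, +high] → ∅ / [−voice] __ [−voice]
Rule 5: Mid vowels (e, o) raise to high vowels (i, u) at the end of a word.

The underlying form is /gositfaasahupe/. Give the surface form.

gozitfaazauvi

Rule 1 (intervocalic voicing): /s/ is a voiceless obstruent between vowels /o/ and /i/, so it voices to [z]. /s/ is a voiceless obstruent between vowels /a/ and /a/, so it voices to [z]. /p/ is a voiceless obstruent between vowels /u/ and /e/, so it voices to [b]. /gositfaasahupe/ → gozitfaazahube.
Rule 2 (intervocalic spirantization): /b/ is a stop between vowels /u/ and /e/, so it spirantizes to the fricative [v]. /gozitfaazahube/ → gozitfaazahuve.
Rule 3 (intervocalic h-deletion): /h/ occurs between vowels /a/ and /u/, so it deletes. /gozitfaazahuve/ → gozitfaazauve.
Rule 4 (high vowel syncope): no segment meets the environment; /gozitfaazauve/ is unchanged.
Rule 5 (final vowel raising): /e/ is a mid vowel in word-final position, so it raises to [i]. /gozitfaazauve/ → gozitfaazauvi.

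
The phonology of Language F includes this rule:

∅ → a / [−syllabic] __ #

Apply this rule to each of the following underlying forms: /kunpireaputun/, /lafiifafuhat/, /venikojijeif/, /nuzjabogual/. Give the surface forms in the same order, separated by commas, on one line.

kunpireaputuna, lafiifafuhata, venikojijeifa, nuzjaboguala

/kunpireaputun/: the form ends in the consonant /n/, so [a] is inserted word-finally. → [kunpireaputuna].
/lafiifafuhat/: the form ends in the consonant /t/, so [a] is inserted word-finally. → [lafiifafuhata].
/venikojijeif/: the form ends in the consonant /f/, so [a] is inserted word-finally. → [venikojijeifa].
/nuzjabogual/: the form ends in the consonant /l/, so [a] is inserted word-finally. → [nuzjaboguala].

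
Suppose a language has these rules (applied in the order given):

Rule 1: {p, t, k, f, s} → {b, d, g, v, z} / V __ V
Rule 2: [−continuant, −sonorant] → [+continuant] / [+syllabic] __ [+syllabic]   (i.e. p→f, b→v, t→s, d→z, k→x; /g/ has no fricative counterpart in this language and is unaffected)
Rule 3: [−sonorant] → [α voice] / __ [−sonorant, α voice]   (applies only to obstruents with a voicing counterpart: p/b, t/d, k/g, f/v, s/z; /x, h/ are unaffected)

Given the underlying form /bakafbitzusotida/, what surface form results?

Rule 1 (intervocalic voicing): /k/ is a voiceless obstruent between vowels /a/ and /a/, so it voices to [g]. /s/ is a voiceless obstruent between vowels /u/ and /o/, so it voices to [z]. /t/ is a voiceless obstruent between vowels /o/ and /i/, so it voices to [d]. /bakafbitzusotida/ → bagafbitzuzodida.
Rule 2 (intervocalic spirantization): /d/ is a stop between vowels /o/ and /i/, so it spirantizes to the fricative [z]. /d/ is a stop between vowels /i/ and /a/, so it spirantizes to the fricative [z]. /bagafbitzuzodida/ → bagafbitzuzoziza.
Rule 3 (regressive voicing assimilation): /f/ precedes the voiced obstruent /b/, so it voices to [v] by assimilation. /t/ precedes the voiced obstruent /z/, so it voices to [d] by assimilation. /bagafbitzuzoziza/ → bagavbidzuzoziza.

bagavbidzuzoziza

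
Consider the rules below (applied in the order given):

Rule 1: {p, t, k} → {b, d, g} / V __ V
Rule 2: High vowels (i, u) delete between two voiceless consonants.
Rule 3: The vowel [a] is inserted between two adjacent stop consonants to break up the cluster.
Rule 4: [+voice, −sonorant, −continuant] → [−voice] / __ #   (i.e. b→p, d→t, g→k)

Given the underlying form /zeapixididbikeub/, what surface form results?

Rule 1 (intervocalic voicing): /p/ is a voiceless stop between vowels /a/ and /i/, so it voices to [b]. /k/ is a voiceless stop between vowels /i/ and /e/, so it voices to [g]. /zeapixididbikeub/ → zeabixididbigeub.
Rule 2 (high vowel syncope): no segment meets the environment; /zeabixididbigeub/ is unchanged.
Rule 3 (stop-cluster a-epenthesis): /d/ and /b/ form a stop–stop cluster, so [a] is inserted between them. /zeabixididbigeub/ → zeabixididabigeub.
Rule 4 (final devoicing): /b/ is a voiced stop in word-final position, so it devoices to [p]. /zeabixididabigeub/ → zeabixididabigeup.

zeabixididabigeup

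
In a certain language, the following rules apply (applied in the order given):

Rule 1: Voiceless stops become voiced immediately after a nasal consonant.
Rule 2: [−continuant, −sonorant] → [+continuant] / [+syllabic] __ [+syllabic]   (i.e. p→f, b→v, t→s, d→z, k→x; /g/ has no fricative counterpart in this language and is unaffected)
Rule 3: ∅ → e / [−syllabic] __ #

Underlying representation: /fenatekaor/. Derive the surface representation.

fenasexaore

Rule 1 (post-nasal voicing): no segment meets the environment; /fenatekaor/ is unchanged.
Rule 2 (intervocalic spirantization): /t/ is a stop between vowels /a/ and /e/, so it spirantizes to the fricative [s]. /k/ is a stop between vowels /e/ and /a/, so it spirantizes to the fricative [x]. /fenatekaor/ → fenasexaor.
Rule 3 (final e-epenthesis): the form ends in the consonant /r/, so [e] is inserted word-finally. /fenasexaor/ → fenasexaore.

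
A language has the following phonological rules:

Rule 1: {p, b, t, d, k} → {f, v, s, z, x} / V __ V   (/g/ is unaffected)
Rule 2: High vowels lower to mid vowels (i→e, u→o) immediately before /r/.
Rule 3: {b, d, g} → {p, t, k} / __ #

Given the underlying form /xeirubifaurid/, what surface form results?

Rule 1 (intervocalic spirantization): /b/ is a stop between vowels /u/ and /i/, so it spirantizes to the fricative [v]. /xeirubifaurid/ → xeiruvifaurid.
Rule 2 (pre-rhotic lowering): /i/ is a high vowel immediately before /r/, so it lowers to [e]. /u/ is a high vowel immediately before /r/, so it lowers to [o]. /xeiruvifaurid/ → xeeruvifaorid.
Rule 3 (final devoicing): /d/ is a voiced stop in word-final position, so it devoices to [t]. /xeeruvifaorid/ → xeeruvifaorit.

xeeruvifaorit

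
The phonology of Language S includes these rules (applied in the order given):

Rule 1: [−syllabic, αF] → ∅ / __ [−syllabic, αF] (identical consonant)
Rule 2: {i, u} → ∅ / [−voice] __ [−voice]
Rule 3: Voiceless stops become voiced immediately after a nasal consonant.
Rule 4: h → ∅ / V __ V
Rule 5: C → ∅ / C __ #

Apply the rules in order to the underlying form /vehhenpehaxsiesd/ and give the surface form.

veenbeaxsies

Rule 1 (degemination): /hh/ is a geminate; the first /h/ deletes. /vehhenpehaxsiesd/ → vehenpehaxsiesd.
Rule 2 (high vowel syncope): no segment meets the environment; /vehenpehaxsiesd/ is unchanged.
Rule 3 (post-nasal voicing): /p/ is a voiceless stop immediately after the nasal /n/, so it voices to [b]. /vehenpehaxsiesd/ → vehenbehaxsiesd.
Rule 4 (intervocalic h-deletion): /h/ occurs between vowels /e/ and /e/, so it deletes. /h/ occurs between vowels /e/ and /a/, so it deletes. /vehenbehaxsiesd/ → veenbeaxsiesd.
Rule 5 (final cluster simplification): /d/ is the second consonant of a word-final cluster /sd/, so it deletes. /veenbeaxsiesd/ → veenbeaxsies.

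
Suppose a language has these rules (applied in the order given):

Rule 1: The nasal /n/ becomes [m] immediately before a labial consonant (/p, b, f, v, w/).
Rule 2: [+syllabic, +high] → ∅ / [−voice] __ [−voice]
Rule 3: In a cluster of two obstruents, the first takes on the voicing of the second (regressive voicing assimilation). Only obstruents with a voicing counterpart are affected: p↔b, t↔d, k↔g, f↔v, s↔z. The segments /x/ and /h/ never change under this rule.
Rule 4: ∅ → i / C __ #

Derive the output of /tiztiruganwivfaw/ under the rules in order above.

Rule 1 (nasal place assimilation): /n/ precedes the labial consonant /w/, so it assimilates in place to [m]. /tiztiruganwivfaw/ → tiztirugamwivfaw.
Rule 2 (high vowel syncope): no segment meets the environment; /tiztirugamwivfaw/ is unchanged.
Rule 3 (regressive voicing assimilation): /z/ precedes the voiceless obstruent /t/, so it devoices to [s] by assimilation. /v/ precedes the voiceless obstruent /f/, so it devoices to [f] by assimilation. /tiztirugamwivfaw/ → tistirugamwiffaw.
Rule 4 (final i-epenthesis): the form ends in the consonant /w/, so [i] is inserted word-finally. /tistirugamwiffaw/ → tistirugamwiffawi.

tistirugamwiffawi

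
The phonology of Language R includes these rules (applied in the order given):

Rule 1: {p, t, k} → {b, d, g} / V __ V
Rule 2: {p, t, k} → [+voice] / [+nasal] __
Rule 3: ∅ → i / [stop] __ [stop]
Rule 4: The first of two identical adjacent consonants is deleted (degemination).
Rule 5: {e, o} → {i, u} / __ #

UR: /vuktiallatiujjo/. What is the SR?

Rule 1 (intervocalic voicing): /t/ is a voiceless stop between vowels /a/ and /i/, so it voices to [d]. /vuktiallatiujjo/ → vuktialladiujjo.
Rule 2 (post-nasal voicing): no segment meets the environment; /vuktialladiujjo/ is unchanged.
Rule 3 (stop-cluster i-epenthesis): /k/ and /t/ form a stop–stop cluster, so [i] is inserted between them. /vuktialladiujjo/ → vukitialladiujjo.
Rule 4 (degemination): /ll/ is a geminate; the first /l/ deletes. /jj/ is a geminate; the first /j/ deletes. /vukitialladiujjo/ → vukitialadiujo.
Rule 5 (final vowel raising): /o/ is a mid vowel in word-final position, so it raises to [u]. /vukitialadiujo/ → vukitialadiuju.

vukitialadiuju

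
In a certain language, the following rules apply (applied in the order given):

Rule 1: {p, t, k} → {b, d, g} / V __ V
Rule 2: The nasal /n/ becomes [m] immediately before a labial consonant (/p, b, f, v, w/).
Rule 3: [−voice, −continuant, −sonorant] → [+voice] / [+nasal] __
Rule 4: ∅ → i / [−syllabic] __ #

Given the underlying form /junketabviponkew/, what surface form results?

jungedabvibongewi

Rule 1 (intervocalic voicing): /t/ is a voiceless stop between vowels /e/ and /a/, so it voices to [d]. /p/ is a voiceless stop between vowels /i/ and /o/, so it voices to [b]. /junketabviponkew/ → junkedabvibonkew.
Rule 2 (nasal place assimilation): no segment meets the environment; /junkedabvibonkew/ is unchanged.
Rule 3 (post-nasal voicing): /k/ is a voiceless stop immediately after the nasal /n/, so it voices to [g]. /k/ is a voiceless stop immediately after the nasal /n/, so it voices to [g]. /junkedabvibonkew/ → jungedabvibongew.
Rule 4 (final i-epenthesis): the form ends in the consonant /w/, so [i] is inserted word-finally. /jungedabvibongew/ → jungedabvibongewi.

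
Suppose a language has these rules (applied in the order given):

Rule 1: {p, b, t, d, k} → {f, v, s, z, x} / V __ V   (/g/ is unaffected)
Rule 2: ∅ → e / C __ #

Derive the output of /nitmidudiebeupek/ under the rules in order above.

nitmizuzieveufeke

Rule 1 (intervocalic spirantization): /d/ is a stop between vowels /i/ and /u/, so it spirantizes to the fricative [z]. /d/ is a stop between vowels /u/ and /i/, so it spirantizes to the fricative [z]. /b/ is a stop between vowels /e/ and /e/, so it spirantizes to the fricative [v]. /p/ is a stop between vowels /u/ and /e/, so it spirantizes to the fricative [f]. /nitmidudiebeupek/ → nitmizuzieveufek.
Rule 2 (final e-epenthesis): the form ends in the consonant /k/, so [e] is inserted word-finally. /nitmizuzieveufek/ → nitmizuzieveufeke.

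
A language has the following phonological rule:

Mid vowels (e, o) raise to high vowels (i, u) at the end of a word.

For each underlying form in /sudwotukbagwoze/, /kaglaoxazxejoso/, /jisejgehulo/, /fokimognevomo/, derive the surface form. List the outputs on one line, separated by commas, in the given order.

sudwotukbagwozi, kaglaoxazxejosu, jisejgehulu, fokimognevomu

/sudwotukbagwoze/: /e/ is a mid vowel in word-final position, so it raises to [i]. → [sudwotukbagwozi].
/kaglaoxazxejoso/: /o/ is a mid vowel in word-final position, so it raises to [u]. → [kaglaoxazxejosu].
/jisejgehulo/: /o/ is a mid vowel in word-final position, so it raises to [u]. → [jisejgehulu].
/fokimognevomo/: /o/ is a mid vowel in word-final position, so it raises to [u]. → [fokimognevomu].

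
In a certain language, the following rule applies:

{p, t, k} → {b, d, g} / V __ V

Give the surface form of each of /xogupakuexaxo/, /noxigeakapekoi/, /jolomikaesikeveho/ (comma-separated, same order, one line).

/xogupakuexaxo/: /p/ is a voiceless stop between vowels /u/ and /a/, so it voices to [b]. /k/ is a voiceless stop between vowels /a/ and /u/, so it voices to [g]. → [xogubaguexaxo].
/noxigeakapekoi/: /k/ is a voiceless stop between vowels /a/ and /a/, so it voices to [g]. /p/ is a voiceless stop between vowels /a/ and /e/, so it voices to [b]. /k/ is a voiceless stop between vowels /e/ and /o/, so it voices to [g]. → [noxigeagabegoi].
/jolomikaesikeveho/: /k/ is a voiceless stop between vowels /i/ and /a/, so it voices to [g]. /k/ is a voiceless stop between vowels /i/ and /e/, so it voices to [g]. → [jolomigaesigeveho].

xogubaguexaxo, noxigeagabegoi, jolomigaesigeveho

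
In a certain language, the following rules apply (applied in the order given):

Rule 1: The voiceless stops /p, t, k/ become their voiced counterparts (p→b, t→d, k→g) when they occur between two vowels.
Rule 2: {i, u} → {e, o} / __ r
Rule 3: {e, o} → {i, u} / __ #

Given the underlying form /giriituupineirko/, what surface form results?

Rule 1 (intervocalic voicing): /t/ is a voiceless stop between vowels /i/ and /u/, so it voices to [d]. /p/ is a voiceless stop between vowels /u/ and /i/, so it voices to [b]. /giriituupineirko/ → giriiduubineirko.
Rule 2 (pre-rhotic lowering): /i/ is a high vowel immediately before /r/, so it lowers to [e]. /i/ is a high vowel immediately before /r/, so it lowers to [e]. /giriiduubineirko/ → geriiduubineerko.
Rule 3 (final vowel raising): /o/ is a mid vowel in word-final position, so it raises to [u]. /geriiduubineerko/ → geriiduubineerku.

geriiduubineerku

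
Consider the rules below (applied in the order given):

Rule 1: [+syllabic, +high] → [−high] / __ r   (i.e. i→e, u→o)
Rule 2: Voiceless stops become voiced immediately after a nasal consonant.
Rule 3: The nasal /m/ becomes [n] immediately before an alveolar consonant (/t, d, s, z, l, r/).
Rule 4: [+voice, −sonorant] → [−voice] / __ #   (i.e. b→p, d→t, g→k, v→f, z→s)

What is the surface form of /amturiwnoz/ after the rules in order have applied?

andoriwnos

Rule 1 (pre-rhotic lowering): /u/ is a high vowel immediately before /r/, so it lowers to [o]. /amturiwnoz/ → amtoriwnoz.
Rule 2 (post-nasal voicing): /t/ is a voiceless stop immediately after the nasal /m/, so it voices to [d]. /amtoriwnoz/ → amdoriwnoz.
Rule 3 (nasal place assimilation): /m/ precedes the alveolar consonant /d/, so it assimilates in place to [n]. /amdoriwnoz/ → andoriwnoz.
Rule 4 (final devoicing): /z/ is a voiced obstruent in word-final position, so it devoices to [s]. /andoriwnoz/ → andoriwnos.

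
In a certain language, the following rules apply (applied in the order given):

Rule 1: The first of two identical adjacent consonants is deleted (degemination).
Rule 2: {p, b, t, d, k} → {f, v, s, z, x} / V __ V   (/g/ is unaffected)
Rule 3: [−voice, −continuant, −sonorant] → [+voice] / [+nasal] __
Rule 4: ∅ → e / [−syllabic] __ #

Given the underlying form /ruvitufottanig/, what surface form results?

Rule 1 (degemination): /tt/ is a geminate; the first /t/ deletes. /ruvitufottanig/ → ruvitufotanig.
Rule 2 (intervocalic spirantization): /t/ is a stop between vowels /i/ and /u/, so it spirantizes to the fricative [s]. /t/ is a stop between vowels /o/ and /a/, so it spirantizes to the fricative [s]. /ruvitufotanig/ → ruvisufosanig.
Rule 3 (post-nasal voicing): no segment meets the environment; /ruvisufosanig/ is unchanged.
Rule 4 (final e-epenthesis): the form ends in the consonant /g/, so [e] is inserted word-finally. /ruvisufosanig/ → ruvisufosanige.

ruvisufosanige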